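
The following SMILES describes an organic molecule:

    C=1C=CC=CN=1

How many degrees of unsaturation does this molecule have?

Molecular formula: C5H5N.
DoU = (2C + 2 + N − H − X) / 2, where X is the halogen count and O/S are ignored.
    = (2·5 + 2 + 1 − 5 − 0) / 2 = 8 / 2 = 4.

4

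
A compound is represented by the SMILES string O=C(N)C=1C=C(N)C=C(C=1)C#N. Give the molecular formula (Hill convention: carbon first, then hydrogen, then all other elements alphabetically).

Walk through each heavy atom and fill implicit hydrogens from standard valence (C 4, N 3, O 2, S 2, halogen 1):
  atom 1: O, bond orders sum to 2 (valence 2) → 0 H
  atom 2: C, bond orders sum to 4 (valence 4) → 0 H
  atom 3: N, bond orders sum to 1 (valence 3) → 2 H
  atom 4: C, bond orders sum to 4 (valence 4) → 0 H
  atom 5: C, bond orders sum to 3 (valence 4) → 1 H
  atom 6: C, bond orders sum to 4 (valence 4) → 0 H
  atom 7: N, bond orders sum to 1 (valence 3) → 2 H
  atom 8: C, bond orders sum to 3 (valence 4) → 1 H
  atom 9: C, bond orders sum to 4 (valence 4) → 0 H
  atom 10: C, bond orders sum to 3 (valence 4) → 1 H
  atom 11: C, bond orders sum to 4 (valence 4) → 0 H
  atom 12: N, bond orders sum to 3 (valence 3) → 0 H
Totals → C:8, H:7, N:3, O:1.

C8H7N3O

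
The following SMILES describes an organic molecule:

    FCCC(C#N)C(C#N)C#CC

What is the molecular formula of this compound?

Walk through each heavy atom and fill implicit hydrogens from standard valence (C 4, N 3, O 2, S 2, halogen 1):
  atom 1: F (halogen, monovalent) → 0 H
  atom 2: C, bond orders sum to 2 (valence 4) → 2 H
  atom 3: C, bond orders sum to 2 (valence 4) → 2 H
  atom 4: C, bond orders sum to 3 (valence 4) → 1 H
  atom 5: C, bond orders sum to 4 (valence 4) → 0 H
  atom 6: N, bond orders sum to 3 (valence 3) → 0 H
  atom 7: C, bond orders sum to 3 (valence 4) → 1 H
  atom 8: C, bond orders sum to 4 (valence 4) → 0 H
  atom 9: N, bond orders sum to 3 (valence 3) → 0 H
  atom 10: C, bond orders sum to 4 (valence 4) → 0 H
  atom 11: C, bond orders sum to 4 (valence 4) → 0 H
  atom 12: C, bond orders sum to 1 (valence 4) → 3 H
Totals → C:9, H:9, F:1, N:2.

C9H9FN2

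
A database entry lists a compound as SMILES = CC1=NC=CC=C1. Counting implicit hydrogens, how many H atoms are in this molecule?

7

Walk through each heavy atom and fill implicit hydrogens from standard valence (C 4, N 3, O 2, S 2, halogen 1):
  atom 1: C, bond orders sum to 1 (valence 4) → 3 H
  atom 2: C, bond orders sum to 4 (valence 4) → 0 H
  atom 3: N, bond orders sum to 3 (valence 3) → 0 H
  atom 4: C, bond orders sum to 3 (valence 4) → 1 H
  atom 5: C, bond orders sum to 3 (valence 4) → 1 H
  atom 6: C, bond orders sum to 3 (valence 4) → 1 H
  atom 7: C, bond orders sum to 3 (valence 4) → 1 H
Total hydrogens: 7.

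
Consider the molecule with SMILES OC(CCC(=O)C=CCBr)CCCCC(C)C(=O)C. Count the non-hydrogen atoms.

Every atom symbol written in the SMILES (organic subset) is one heavy atom; implicit H are not written.
Heavy atoms by element → Br:1, C:15, O:3.
Total: 19.

19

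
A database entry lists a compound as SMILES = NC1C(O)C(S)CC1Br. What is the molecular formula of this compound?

Walk through each heavy atom and fill implicit hydrogens from standard valence (C 4, N 3, O 2, S 2, halogen 1):
  atom 1: N, bond orders sum to 1 (valence 3) → 2 H
  atom 2: C, bond orders sum to 3 (valence 4) → 1 H
  atom 3: C, bond orders sum to 3 (valence 4) → 1 H
  atom 4: O, bond orders sum to 1 (valence 2) → 1 H
  atom 5: C, bond orders sum to 3 (valence 4) → 1 H
  atom 6: S, bond orders sum to 1 (valence 2) → 1 H
  atom 7: C, bond orders sum to 2 (valence 4) → 2 H
  atom 8: C, bond orders sum to 3 (valence 4) → 1 H
  atom 9: Br (halogen, monovalent) → 0 H
Totals → C:5, H:10, Br:1, N:1, O:1, S:1.

C5H10BrNOS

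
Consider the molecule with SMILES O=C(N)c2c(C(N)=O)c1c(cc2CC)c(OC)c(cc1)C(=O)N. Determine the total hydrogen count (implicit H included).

17

Walk through each heavy atom and fill implicit hydrogens from standard valence (C 4, N 3, O 2, S 2, halogen 1); for lowercase aromatic atoms, an aromatic c carries 1 H when it has two neighbours and 0 H with three, and aromatic n carries 0 H:
  atom 1: O, bond orders sum to 2 (valence 2) → 0 H
  atom 2: C, bond orders sum to 4 (valence 4) → 0 H
  atom 3: N, bond orders sum to 1 (valence 3) → 2 H
  atom 4: aromatic c, 3 neighbours → 0 H
  atom 5: aromatic c, 3 neighbours → 0 H
  atom 6: C, bond orders sum to 4 (valence 4) → 0 H
  atom 7: N, bond orders sum to 1 (valence 3) → 2 H
  atom 8: O, bond orders sum to 2 (valence 2) → 0 H
  atom 9: aromatic c, 3 neighbours → 0 H
  atom 10: aromatic c, 3 neighbours → 0 H
  atom 11: aromatic c, 2 neighbours → 1 H
  atom 12: aromatic c, 3 neighbours → 0 H
  atom 13: C, bond orders sum to 2 (valence 4) → 2 H
  atom 14: C, bond orders sum to 1 (valence 4) → 3 H
  atom 15: aromatic c, 3 neighbours → 0 H
  atom 16: O, bond orders sum to 2 (valence 2) → 0 H
  atom 17: C, bond orders sum to 1 (valence 4) → 3 H
  atom 18: aromatic c, 3 neighbours → 0 H
  atom 19: aromatic c, 2 neighbours → 1 H
  atom 20: aromatic c, 2 neighbours → 1 H
  atom 21: C, bond orders sum to 4 (valence 4) → 0 H
  atom 22: O, bond orders sum to 2 (valence 2) → 0 H
  atom 23: N, bond orders sum to 1 (valence 3) → 2 H
Total hydrogens: 17.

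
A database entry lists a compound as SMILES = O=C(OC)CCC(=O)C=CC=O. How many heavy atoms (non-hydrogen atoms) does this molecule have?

Every atom symbol written in the SMILES (organic subset) is one heavy atom; implicit H are not written.
Heavy atoms by element → C:8, O:4.
Total: 12.

12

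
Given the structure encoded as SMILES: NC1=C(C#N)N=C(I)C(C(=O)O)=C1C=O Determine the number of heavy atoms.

15

Every atom symbol written in the SMILES (organic subset) is one heavy atom; implicit H are not written.
Heavy atoms by element → C:8, I:1, N:3, O:3.
Total: 15.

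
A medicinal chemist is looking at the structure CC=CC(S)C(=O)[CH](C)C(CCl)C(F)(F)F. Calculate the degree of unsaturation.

2

Degree of unsaturation = (number of rings) + (number of π bonds).
Ring closures in the SMILES: 0.
π bonds: 2 double bonds (each 1 DoU) → 2 DoU from unsaturation.
Total DoU = 0 + 2 = 2.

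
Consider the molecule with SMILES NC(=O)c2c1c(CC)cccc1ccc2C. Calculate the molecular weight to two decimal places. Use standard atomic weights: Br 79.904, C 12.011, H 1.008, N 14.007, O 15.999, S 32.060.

First, the molecular formula is C14H15NO (counting implicit H from valence).
  C: 14 × 12.011 = 168.154
  H: 15 × 1.008 = 15.120
  N: 1 × 14.007 = 14.007
  O: 1 × 15.999 = 15.999
Sum: 14×12.011 + 15×1.008 + 1×14.007 + 1×15.999 = 213.280 → 213.28 g/mol.

213.28 g/mol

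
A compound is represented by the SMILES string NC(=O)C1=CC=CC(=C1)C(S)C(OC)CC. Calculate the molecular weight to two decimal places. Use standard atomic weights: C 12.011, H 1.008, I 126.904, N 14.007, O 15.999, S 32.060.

First, the molecular formula is C12H17NO2S (counting implicit H from valence).
  C: 12 × 12.011 = 144.132
  H: 17 × 1.008 = 17.136
  N: 1 × 14.007 = 14.007
  O: 2 × 15.999 = 31.998
  S: 1 × 32.060 = 32.060
Sum: 12×12.011 + 17×1.008 + 1×14.007 + 2×15.999 + 1×32.060 = 239.333 → 239.33 g/mol.

239.33 g/mol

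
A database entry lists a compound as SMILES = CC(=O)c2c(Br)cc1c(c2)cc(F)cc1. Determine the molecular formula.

C12H8BrFO

Walk through each heavy atom and fill implicit hydrogens from standard valence (C 4, N 3, O 2, S 2, halogen 1); for lowercase aromatic atoms, an aromatic c carries 1 H when it has two neighbours and 0 H with three, and aromatic n carries 0 H:
  atom 1: C, bond orders sum to 1 (valence 4) → 3 H
  atom 2: C, bond orders sum to 4 (valence 4) → 0 H
  atom 3: O, bond orders sum to 2 (valence 2) → 0 H
  atom 4: aromatic c, 3 neighbours → 0 H
  atom 5: aromatic c, 3 neighbours → 0 H
  atom 6: Br (halogen, monovalent) → 0 H
  atom 7: aromatic c, 2 neighbours → 1 H
  atom 8: aromatic c, 3 neighbours → 0 H
  atom 9: aromatic c, 3 neighbours → 0 H
  atom 10: aromatic c, 2 neighbours → 1 H
  atom 11: aromatic c, 2 neighbours → 1 H
  atom 12: aromatic c, 3 neighbours → 0 H
  atom 13: F (halogen, monovalent) → 0 H
  atom 14: aromatic c, 2 neighbours → 1 H
  atom 15: aromatic c, 2 neighbours → 1 H
Totals → C:12, H:8, Br:1, F:1, O:1.
In Hill order: C12H8BrFO.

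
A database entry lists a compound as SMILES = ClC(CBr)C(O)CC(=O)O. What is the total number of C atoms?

Count every carbon token in the SMILES (each C, including those in ring-closure positions and inside branches).
Carbon count: 5.

5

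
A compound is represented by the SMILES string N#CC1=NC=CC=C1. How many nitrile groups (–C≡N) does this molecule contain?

1

The nitrile motif appears at heavy-atom position 2 in the SMILES.
Nitrile count: 1.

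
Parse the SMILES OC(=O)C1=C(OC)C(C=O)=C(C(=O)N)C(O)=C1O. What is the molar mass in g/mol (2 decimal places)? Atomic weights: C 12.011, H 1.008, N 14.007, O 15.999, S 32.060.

First, the molecular formula is C10H9NO7 (counting implicit H from valence).
  C: 10 × 12.011 = 120.110
  H: 9 × 1.008 = 9.072
  N: 1 × 14.007 = 14.007
  O: 7 × 15.999 = 111.993
Sum: 10×12.011 + 9×1.008 + 1×14.007 + 7×15.999 = 255.182 → 255.18 g/mol.

255.18 g/mol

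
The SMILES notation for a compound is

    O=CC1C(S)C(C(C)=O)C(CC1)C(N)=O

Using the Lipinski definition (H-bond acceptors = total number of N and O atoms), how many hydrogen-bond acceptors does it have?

N atoms: 1; O atoms: 3.
Lipinski HBA = 1 + 3 = 4.

4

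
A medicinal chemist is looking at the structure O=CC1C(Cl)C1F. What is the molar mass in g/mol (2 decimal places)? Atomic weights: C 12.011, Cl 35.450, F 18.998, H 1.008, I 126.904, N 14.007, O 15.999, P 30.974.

122.52 g/mol

First, the molecular formula is C4H4ClFO (counting implicit H from valence).
  C: 4 × 12.011 = 48.044
  Cl: 1 × 35.450 = 35.450
  F: 1 × 18.998 = 18.998
  H: 4 × 1.008 = 4.032
  O: 1 × 15.999 = 15.999
Sum: 4×12.011 + 1×35.450 + 1×18.998 + 4×1.008 + 1×15.999 = 122.523 → 122.52 g/mol.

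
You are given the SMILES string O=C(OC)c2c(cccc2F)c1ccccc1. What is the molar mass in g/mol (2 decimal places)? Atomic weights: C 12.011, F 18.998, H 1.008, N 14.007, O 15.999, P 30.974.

230.24 g/mol

First, the molecular formula is C14H11FO2 (counting implicit H from valence).
  C: 14 × 12.011 = 168.154
  F: 1 × 18.998 = 18.998
  H: 11 × 1.008 = 11.088
  O: 2 × 15.999 = 31.998
Sum: 14×12.011 + 1×18.998 + 11×1.008 + 2×15.999 = 230.238 → 230.24 g/mol.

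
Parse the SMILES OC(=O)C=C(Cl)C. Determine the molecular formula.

Walk through each heavy atom and fill implicit hydrogens from standard valence (C 4, N 3, O 2, S 2, halogen 1):
  atom 1: O, bond orders sum to 1 (valence 2) → 1 H
  atom 2: C, bond orders sum to 4 (valence 4) → 0 H
  atom 3: O, bond orders sum to 2 (valence 2) → 0 H
  atom 4: C, bond orders sum to 3 (valence 4) → 1 H
  atom 5: C, bond orders sum to 4 (valence 4) → 0 H
  atom 6: Cl (halogen, monovalent) → 0 H
  atom 7: C, bond orders sum to 1 (valence 4) → 3 H
Totals → C:4, H:5, Cl:1, O:2.
In Hill order: C4H5ClO2.

C4H5ClO2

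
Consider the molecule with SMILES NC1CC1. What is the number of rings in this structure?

1

In SMILES, each pair of matching ring-closure digits denotes one ring-closing bond; the number of such bonds equals the number of independent rings.
Ring-closure bonds here: 1.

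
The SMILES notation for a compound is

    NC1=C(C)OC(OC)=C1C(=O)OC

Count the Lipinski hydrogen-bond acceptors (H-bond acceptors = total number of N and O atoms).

N atoms: 1; O atoms: 4.
Lipinski HBA = 1 + 4 = 5.

5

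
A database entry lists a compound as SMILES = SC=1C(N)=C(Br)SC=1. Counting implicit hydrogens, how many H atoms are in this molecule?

Walk through each heavy atom and fill implicit hydrogens from standard valence (C 4, N 3, O 2, S 2, halogen 1):
  atom 1: S, bond orders sum to 1 (valence 2) → 1 H
  atom 2: C, bond orders sum to 4 (valence 4) → 0 H
  atom 3: C, bond orders sum to 4 (valence 4) → 0 H
  atom 4: N, bond orders sum to 1 (valence 3) → 2 H
  atom 5: C, bond orders sum to 4 (valence 4) → 0 H
  atom 6: Br (halogen, monovalent) → 0 H
  atom 7: S, bond orders sum to 2 (valence 2) → 0 H
  atom 8: C, bond orders sum to 3 (valence 4) → 1 H
Total hydrogens: 4.

4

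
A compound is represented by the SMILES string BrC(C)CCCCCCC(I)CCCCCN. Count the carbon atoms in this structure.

Count every carbon token in the SMILES (each C, including those in ring-closure positions and inside branches).
Carbon count: 14.

14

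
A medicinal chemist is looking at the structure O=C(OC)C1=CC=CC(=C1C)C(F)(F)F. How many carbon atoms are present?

Count every carbon token in the SMILES (each C, including those in ring-closure positions and inside branches).
Carbon count: 10.

10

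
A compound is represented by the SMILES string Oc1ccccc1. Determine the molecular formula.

Walk through each heavy atom and fill implicit hydrogens from standard valence (C 4, N 3, O 2, S 2, halogen 1); for lowercase aromatic atoms, an aromatic c carries 1 H when it has two neighbours and 0 H with three, and aromatic n carries 0 H:
  atom 1: O, bond orders sum to 1 (valence 2) → 1 H
  atom 2: aromatic c, 3 neighbours → 0 H
  atom 3: aromatic c, 2 neighbours → 1 H
  atom 4: aromatic c, 2 neighbours → 1 H
  atom 5: aromatic c, 2 neighbours → 1 H
  atom 6: aromatic c, 2 neighbours → 1 H
  atom 7: aromatic c, 2 neighbours → 1 H
Totals → C:6, H:6, O:1.

C6H6O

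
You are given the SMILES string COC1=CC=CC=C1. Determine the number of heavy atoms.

8

Every atom symbol written in the SMILES (organic subset) is one heavy atom; implicit H are not written.
Heavy atoms by element → C:7, O:1.
Total: 8.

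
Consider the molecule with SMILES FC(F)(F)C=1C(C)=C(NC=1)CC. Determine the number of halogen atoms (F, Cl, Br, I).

Halogen atoms appear at heavy-atom positions 1, 3, 4 (3×F).
Halogen count: 3.

3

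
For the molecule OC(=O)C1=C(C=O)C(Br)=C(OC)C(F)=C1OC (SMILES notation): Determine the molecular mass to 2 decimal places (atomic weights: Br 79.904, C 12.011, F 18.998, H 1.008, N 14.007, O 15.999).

First, the molecular formula is C10H8BrFO5 (counting implicit H from valence).
  Br: 1 × 79.904 = 79.904
  C: 10 × 12.011 = 120.110
  F: 1 × 18.998 = 18.998
  H: 8 × 1.008 = 8.064
  O: 5 × 15.999 = 79.995
Sum: 1×79.904 + 10×12.011 + 1×18.998 + 8×1.008 + 5×15.999 = 307.071 → 307.07 g/mol.

307.07 g/mol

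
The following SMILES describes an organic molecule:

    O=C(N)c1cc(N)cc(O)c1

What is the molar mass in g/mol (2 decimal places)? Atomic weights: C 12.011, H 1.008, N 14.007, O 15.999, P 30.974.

First, the molecular formula is C7H8N2O2 (counting implicit H from valence).
  C: 7 × 12.011 = 84.077
  H: 8 × 1.008 = 8.064
  N: 2 × 14.007 = 28.014
  O: 2 × 15.999 = 31.998
Sum: 7×12.011 + 8×1.008 + 2×14.007 + 2×15.999 = 152.153 → 152.15 g/mol.

152.15 g/mol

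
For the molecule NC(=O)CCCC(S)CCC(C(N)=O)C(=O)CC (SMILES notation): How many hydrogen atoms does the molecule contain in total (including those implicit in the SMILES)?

22

Walk through each heavy atom and fill implicit hydrogens from standard valence (C 4, N 3, O 2, S 2, halogen 1):
  atom 1: N, bond orders sum to 1 (valence 3) → 2 H
  atom 2: C, bond orders sum to 4 (valence 4) → 0 H
  atom 3: O, bond orders sum to 2 (valence 2) → 0 H
  atom 4: C, bond orders sum to 2 (valence 4) → 2 H
  atom 5: C, bond orders sum to 2 (valence 4) → 2 H
  atom 6: C, bond orders sum to 2 (valence 4) → 2 H
  atom 7: C, bond orders sum to 3 (valence 4) → 1 H
  atom 8: S, bond orders sum to 1 (valence 2) → 1 H
  atom 9: C, bond orders sum to 2 (valence 4) → 2 H
  atom 10: C, bond orders sum to 2 (valence 4) → 2 H
  atom 11: C, bond orders sum to 3 (valence 4) → 1 H
  atom 12: C, bond orders sum to 4 (valence 4) → 0 H
  atom 13: N, bond orders sum to 1 (valence 3) → 2 H
  atom 14: O, bond orders sum to 2 (valence 2) → 0 H
  atom 15: C, bond orders sum to 4 (valence 4) → 0 H
  atom 16: O, bond orders sum to 2 (valence 2) → 0 H
  atom 17: C, bond orders sum to 2 (valence 4) → 2 H
  atom 18: C, bond orders sum to 1 (valence 4) → 3 H
Total hydrogens: 22.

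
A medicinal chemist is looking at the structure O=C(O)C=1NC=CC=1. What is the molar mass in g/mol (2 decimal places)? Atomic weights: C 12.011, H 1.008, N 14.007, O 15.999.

First, the molecular formula is C5H5NO2 (counting implicit H from valence).
  C: 5 × 12.011 = 60.055
  H: 5 × 1.008 = 5.040
  N: 1 × 14.007 = 14.007
  O: 2 × 15.999 = 31.998
Sum: 5×12.011 + 5×1.008 + 1×14.007 + 2×15.999 = 111.100 → 111.10 g/mol.

111.10 g/mol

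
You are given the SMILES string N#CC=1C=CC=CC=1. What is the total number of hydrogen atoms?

Walk through each heavy atom and fill implicit hydrogens from standard valence (C 4, N 3, O 2, S 2, halogen 1):
  atom 1: N, bond orders sum to 3 (valence 3) → 0 H
  atom 2: C, bond orders sum to 4 (valence 4) → 0 H
  atom 3: C, bond orders sum to 4 (valence 4) → 0 H
  atom 4: C, bond orders sum to 3 (valence 4) → 1 H
  atom 5: C, bond orders sum to 3 (valence 4) → 1 H
  atom 6: C, bond orders sum to 3 (valence 4) → 1 H
  atom 7: C, bond orders sum to 3 (valence 4) → 1 H
  atom 8: C, bond orders sum to 3 (valence 4) → 1 H
Total hydrogens: 5.

5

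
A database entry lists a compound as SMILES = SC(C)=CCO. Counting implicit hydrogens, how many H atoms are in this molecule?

8

Walk through each heavy atom and fill implicit hydrogens from standard valence (C 4, N 3, O 2, S 2, halogen 1):
  atom 1: S, bond orders sum to 1 (valence 2) → 1 H
  atom 2: C, bond orders sum to 4 (valence 4) → 0 H
  atom 3: C, bond orders sum to 1 (valence 4) → 3 H
  atom 4: C, bond orders sum to 3 (valence 4) → 1 H
  atom 5: C, bond orders sum to 2 (valence 4) → 2 H
  atom 6: O, bond orders sum to 1 (valence 2) → 1 H
Total hydrogens: 8.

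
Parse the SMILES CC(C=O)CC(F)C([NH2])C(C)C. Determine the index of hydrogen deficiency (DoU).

1

Molecular formula: C9H18FNO.
DoU = (2C + 2 + N − H − X) / 2, where X is the halogen count and O/S are ignored.
    = (2·9 + 2 + 1 − 18 − 1) / 2 = 2 / 2 = 1.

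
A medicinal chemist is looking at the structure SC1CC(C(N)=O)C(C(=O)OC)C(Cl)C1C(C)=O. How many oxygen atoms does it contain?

Scan the SMILES for O atoms (remember two-letter symbols like Cl and Br are single atoms).
Oxygen count: 4.

4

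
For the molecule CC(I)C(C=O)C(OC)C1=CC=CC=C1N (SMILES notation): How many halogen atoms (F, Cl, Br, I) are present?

Halogen atoms appear at heavy-atom position 3 (1×I).
Other groups present: 1 aldehyde, 1 ether, 1 primary amine.
Halogen count: 1.

1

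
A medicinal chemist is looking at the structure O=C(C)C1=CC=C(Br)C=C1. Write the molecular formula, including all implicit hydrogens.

Walk through each heavy atom and fill implicit hydrogens from standard valence (C 4, N 3, O 2, S 2, halogen 1):
  atom 1: O, bond orders sum to 2 (valence 2) → 0 H
  atom 2: C, bond orders sum to 4 (valence 4) → 0 H
  atom 3: C, bond orders sum to 1 (valence 4) → 3 H
  atom 4: C, bond orders sum to 4 (valence 4) → 0 H
  atom 5: C, bond orders sum to 3 (valence 4) → 1 H
  atom 6: C, bond orders sum to 3 (valence 4) → 1 H
  atom 7: C, bond orders sum to 4 (valence 4) → 0 H
  atom 8: Br (halogen, monovalent) → 0 H
  atom 9: C, bond orders sum to 3 (valence 4) → 1 H
  atom 10: C, bond orders sum to 3 (valence 4) → 1 H
Totals → C:8, H:7, Br:1, O:1.
In Hill order: C8H7BrO.

C8H7BrO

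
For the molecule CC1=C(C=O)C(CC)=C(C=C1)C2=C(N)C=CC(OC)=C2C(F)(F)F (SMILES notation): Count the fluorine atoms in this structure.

3

Scan the SMILES for F atoms (remember two-letter symbols like Cl and Br are single atoms).
Fluorine count: 3.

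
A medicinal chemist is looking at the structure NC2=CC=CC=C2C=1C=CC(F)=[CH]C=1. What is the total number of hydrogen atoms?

10

Walk through each heavy atom and fill implicit hydrogens from standard valence (C 4, N 3, O 2, S 2, halogen 1):
  atom 1: N, bond orders sum to 1 (valence 3) → 2 H
  atom 2: C, bond orders sum to 4 (valence 4) → 0 H
  atom 3: C, bond orders sum to 3 (valence 4) → 1 H
  atom 4: C, bond orders sum to 3 (valence 4) → 1 H
  atom 5: C, bond orders sum to 3 (valence 4) → 1 H
  atom 6: C, bond orders sum to 3 (valence 4) → 1 H
  atom 7: C, bond orders sum to 4 (valence 4) → 0 H
  atom 8: C, bond orders sum to 4 (valence 4) → 0 H
  atom 9: C, bond orders sum to 3 (valence 4) → 1 H
  atom 10: C, bond orders sum to 3 (valence 4) → 1 H
  atom 11: C, bond orders sum to 4 (valence 4) → 0 H
  atom 12: F (halogen, monovalent) → 0 H
  atom 13: C with explicit H count 1
  atom 14: C, bond orders sum to 3 (valence 4) → 1 H
Total hydrogens: 10.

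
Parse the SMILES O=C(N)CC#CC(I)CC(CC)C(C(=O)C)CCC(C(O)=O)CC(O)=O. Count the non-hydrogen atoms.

Every atom symbol written in the SMILES (organic subset) is one heavy atom; implicit H are not written.
Heavy atoms by element → C:18, I:1, N:1, O:6.
Total: 26.

26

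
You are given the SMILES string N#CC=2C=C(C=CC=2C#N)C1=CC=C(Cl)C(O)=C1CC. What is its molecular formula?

Walk through each heavy atom and fill implicit hydrogens from standard valence (C 4, N 3, O 2, S 2, halogen 1):
  atom 1: N, bond orders sum to 3 (valence 3) → 0 H
  atom 2: C, bond orders sum to 4 (valence 4) → 0 H
  atom 3: C, bond orders sum to 4 (valence 4) → 0 H
  atom 4: C, bond orders sum to 3 (valence 4) → 1 H
  atom 5: C, bond orders sum to 4 (valence 4) → 0 H
  atom 6: C, bond orders sum to 3 (valence 4) → 1 H
  atom 7: C, bond orders sum to 3 (valence 4) → 1 H
  atom 8: C, bond orders sum to 4 (valence 4) → 0 H
  atom 9: C, bond orders sum to 4 (valence 4) → 0 H
  atom 10: N, bond orders sum to 3 (valence 3) → 0 H
  atom 11: C, bond orders sum to 4 (valence 4) → 0 H
  atom 12: C, bond orders sum to 3 (valence 4) → 1 H
  atom 13: C, bond orders sum to 3 (valence 4) → 1 H
  atom 14: C, bond orders sum to 4 (valence 4) → 0 H
  atom 15: Cl (halogen, monovalent) → 0 H
  atom 16: C, bond orders sum to 4 (valence 4) → 0 H
  atom 17: O, bond orders sum to 1 (valence 2) → 1 H
  atom 18: C, bond orders sum to 4 (valence 4) → 0 H
  atom 19: C, bond orders sum to 2 (valence 4) → 2 H
  atom 20: C, bond orders sum to 1 (valence 4) → 3 H
Totals → C:16, H:11, Cl:1, N:2, O:1.
In Hill order: C16H11ClN2O.

C16H11ClN2O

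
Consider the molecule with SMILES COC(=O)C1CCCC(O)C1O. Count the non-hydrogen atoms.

12

Every atom symbol written in the SMILES (organic subset) is one heavy atom; implicit H are not written.
Heavy atoms by element → C:8, O:4.
Total: 12.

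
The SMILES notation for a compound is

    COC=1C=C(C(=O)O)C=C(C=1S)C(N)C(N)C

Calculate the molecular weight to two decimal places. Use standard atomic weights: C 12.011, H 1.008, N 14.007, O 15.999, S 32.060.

First, the molecular formula is C11H16N2O3S (counting implicit H from valence).
  C: 11 × 12.011 = 132.121
  H: 16 × 1.008 = 16.128
  N: 2 × 14.007 = 28.014
  O: 3 × 15.999 = 47.997
  S: 1 × 32.060 = 32.060
Sum: 11×12.011 + 16×1.008 + 2×14.007 + 3×15.999 + 1×32.060 = 256.320 → 256.32 g/mol.

256.32 g/mol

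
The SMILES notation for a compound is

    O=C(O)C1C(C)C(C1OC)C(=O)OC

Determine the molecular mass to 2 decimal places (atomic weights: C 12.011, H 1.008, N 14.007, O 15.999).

First, the molecular formula is C9H14O5 (counting implicit H from valence).
  C: 9 × 12.011 = 108.099
  H: 14 × 1.008 = 14.112
  O: 5 × 15.999 = 79.995
Sum: 9×12.011 + 14×1.008 + 5×15.999 = 202.206 → 202.21 g/mol.

202.21 g/mol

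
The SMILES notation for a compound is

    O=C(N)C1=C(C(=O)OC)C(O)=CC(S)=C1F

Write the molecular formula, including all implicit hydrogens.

C9H8FNO4S

Walk through each heavy atom and fill implicit hydrogens from standard valence (C 4, N 3, O 2, S 2, halogen 1):
  atom 1: O, bond orders sum to 2 (valence 2) → 0 H
  atom 2: C, bond orders sum to 4 (valence 4) → 0 H
  atom 3: N, bond orders sum to 1 (valence 3) → 2 H
  atom 4: C, bond orders sum to 4 (valence 4) → 0 H
  atom 5: C, bond orders sum to 4 (valence 4) → 0 H
  atom 6: C, bond orders sum to 4 (valence 4) → 0 H
  atom 7: O, bond orders sum to 2 (valence 2) → 0 H
  atom 8: O, bond orders sum to 2 (valence 2) → 0 H
  atom 9: C, bond orders sum to 1 (valence 4) → 3 H
  atom 10: C, bond orders sum to 4 (valence 4) → 0 H
  atom 11: O, bond orders sum to 1 (valence 2) → 1 H
  atom 12: C, bond orders sum to 3 (valence 4) → 1 H
  atom 13: C, bond orders sum to 4 (valence 4) → 0 H
  atom 14: S, bond orders sum to 1 (valence 2) → 1 H
  atom 15: C, bond orders sum to 4 (valence 4) → 0 H
  atom 16: F (halogen, monovalent) → 0 H
Totals → C:9, H:8, F:1, N:1, O:4, S:1.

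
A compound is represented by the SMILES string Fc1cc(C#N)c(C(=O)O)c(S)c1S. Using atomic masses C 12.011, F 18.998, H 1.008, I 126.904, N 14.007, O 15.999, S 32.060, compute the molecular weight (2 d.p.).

First, the molecular formula is C8H4FNO2S2 (counting implicit H from valence).
  C: 8 × 12.011 = 96.088
  F: 1 × 18.998 = 18.998
  H: 4 × 1.008 = 4.032
  N: 1 × 14.007 = 14.007
  O: 2 × 15.999 = 31.998
  S: 2 × 32.060 = 64.120
Sum: 8×12.011 + 1×18.998 + 4×1.008 + 1×14.007 + 2×15.999 + 2×32.060 = 229.243 → 229.24 g/mol.

229.24 g/mol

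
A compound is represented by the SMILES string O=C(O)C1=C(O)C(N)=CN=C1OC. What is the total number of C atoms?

Count every carbon token in the SMILES (each C, including those in ring-closure positions and inside branches).
Carbon count: 7.

7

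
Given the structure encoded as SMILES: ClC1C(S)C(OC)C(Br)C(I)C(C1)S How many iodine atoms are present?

1

Scan the SMILES for I atoms (remember two-letter symbols like Cl and Br are single atoms).
Iodine count: 1.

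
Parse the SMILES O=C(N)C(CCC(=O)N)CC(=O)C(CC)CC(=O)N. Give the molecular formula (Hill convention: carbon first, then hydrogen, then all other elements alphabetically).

Walk through each heavy atom and fill implicit hydrogens from standard valence (C 4, N 3, O 2, S 2, halogen 1):
  atom 1: O, bond orders sum to 2 (valence 2) → 0 H
  atom 2: C, bond orders sum to 4 (valence 4) → 0 H
  atom 3: N, bond orders sum to 1 (valence 3) → 2 H
  atom 4: C, bond orders sum to 3 (valence 4) → 1 H
  atom 5: C, bond orders sum to 2 (valence 4) → 2 H
  atom 6: C, bond orders sum to 2 (valence 4) → 2 H
  atom 7: C, bond orders sum to 4 (valence 4) → 0 H
  atom 8: O, bond orders sum to 2 (valence 2) → 0 H
  atom 9: N, bond orders sum to 1 (valence 3) → 2 H
  atom 10: C, bond orders sum to 2 (valence 4) → 2 H
  atom 11: C, bond orders sum to 4 (valence 4) → 0 H
  atom 12: O, bond orders sum to 2 (valence 2) → 0 H
  atom 13: C, bond orders sum to 3 (valence 4) → 1 H
  atom 14: C, bond orders sum to 2 (valence 4) → 2 H
  atom 15: C, bond orders sum to 1 (valence 4) → 3 H
  atom 16: C, bond orders sum to 2 (valence 4) → 2 H
  atom 17: C, bond orders sum to 4 (valence 4) → 0 H
  atom 18: O, bond orders sum to 2 (valence 2) → 0 H
  atom 19: N, bond orders sum to 1 (valence 3) → 2 H
Totals → C:12, H:21, N:3, O:4.
In Hill order: C12H21N3O4.

C12H21N3O4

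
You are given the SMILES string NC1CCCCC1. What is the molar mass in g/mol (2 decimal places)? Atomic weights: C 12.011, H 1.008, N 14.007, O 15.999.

First, the molecular formula is C6H13N (counting implicit H from valence).
  C: 6 × 12.011 = 72.066
  H: 13 × 1.008 = 13.104
  N: 1 × 14.007 = 14.007
Sum: 6×12.011 + 13×1.008 + 1×14.007 = 99.177 → 99.18 g/mol.

99.18 g/mol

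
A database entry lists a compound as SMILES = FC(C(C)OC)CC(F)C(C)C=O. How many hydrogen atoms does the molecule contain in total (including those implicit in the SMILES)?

Walk through each heavy atom and fill implicit hydrogens from standard valence (C 4, N 3, O 2, S 2, halogen 1):
  atom 1: F (halogen, monovalent) → 0 H
  atom 2: C, bond orders sum to 3 (valence 4) → 1 H
  atom 3: C, bond orders sum to 3 (valence 4) → 1 H
  atom 4: C, bond orders sum to 1 (valence 4) → 3 H
  atom 5: O, bond orders sum to 2 (valence 2) → 0 H
  atom 6: C, bond orders sum to 1 (valence 4) → 3 H
  atom 7: C, bond orders sum to 2 (valence 4) → 2 H
  atom 8: C, bond orders sum to 3 (valence 4) → 1 H
  atom 9: F (halogen, monovalent) → 0 H
  atom 10: C, bond orders sum to 3 (valence 4) → 1 H
  atom 11: C, bond orders sum to 1 (valence 4) → 3 H
  atom 12: C, bond orders sum to 3 (valence 4) → 1 H
  atom 13: O, bond orders sum to 2 (valence 2) → 0 H
Total hydrogens: 16.

16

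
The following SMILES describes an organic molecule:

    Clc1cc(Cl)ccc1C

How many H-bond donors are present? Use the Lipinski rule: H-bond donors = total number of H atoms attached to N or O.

Donors: find every N or O and count the H atoms it carries.
  (no N or O atoms present)
Lipinski HBD = 0.

0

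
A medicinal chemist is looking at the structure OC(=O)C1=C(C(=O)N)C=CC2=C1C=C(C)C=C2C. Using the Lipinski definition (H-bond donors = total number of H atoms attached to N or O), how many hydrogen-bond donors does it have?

Donors: find every N or O and count the H atoms it carries.
  atom 1 (O): bond orders sum to 1 → 1 H
  atom 3 (O): bond orders sum to 2 → 0 H
  atom 7 (O): bond orders sum to 2 → 0 H
  atom 8 (N): bond orders sum to 1 → 2 H
Lipinski HBD = 3.

3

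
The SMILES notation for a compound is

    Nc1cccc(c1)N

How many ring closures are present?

In SMILES, each pair of matching ring-closure digits denotes one ring-closing bond; the number of such bonds equals the number of independent rings.
Ring-closure bonds here: 1.

1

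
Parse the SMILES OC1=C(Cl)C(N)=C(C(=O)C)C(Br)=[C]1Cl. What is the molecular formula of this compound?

C8H6BrCl2NO2

Walk through each heavy atom and fill implicit hydrogens from standard valence (C 4, N 3, O 2, S 2, halogen 1):
  atom 1: O, bond orders sum to 1 (valence 2) → 1 H
  atom 2: C, bond orders sum to 4 (valence 4) → 0 H
  atom 3: C, bond orders sum to 4 (valence 4) → 0 H
  atom 4: Cl (halogen, monovalent) → 0 H
  atom 5: C, bond orders sum to 4 (valence 4) → 0 H
  atom 6: N, bond orders sum to 1 (valence 3) → 2 H
  atom 7: C, bond orders sum to 4 (valence 4) → 0 H
  atom 8: C, bond orders sum to 4 (valence 4) → 0 H
  atom 9: O, bond orders sum to 2 (valence 2) → 0 H
  atom 10: C, bond orders sum to 1 (valence 4) → 3 H
  atom 11: C, bond orders sum to 4 (valence 4) → 0 H
  atom 12: Br (halogen, monovalent) → 0 H
  atom 13: C with explicit H count 0
  atom 14: Cl (halogen, monovalent) → 0 H
Totals → C:8, H:6, Br:1, Cl:2, N:1, O:2.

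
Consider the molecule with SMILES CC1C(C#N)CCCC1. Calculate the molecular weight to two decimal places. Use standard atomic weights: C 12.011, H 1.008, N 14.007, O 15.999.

123.20 g/mol

First, the molecular formula is C8H13N (counting implicit H from valence).
  C: 8 × 12.011 = 96.088
  H: 13 × 1.008 = 13.104
  N: 1 × 14.007 = 14.007
Sum: 8×12.011 + 13×1.008 + 1×14.007 = 123.199 → 123.20 g/mol.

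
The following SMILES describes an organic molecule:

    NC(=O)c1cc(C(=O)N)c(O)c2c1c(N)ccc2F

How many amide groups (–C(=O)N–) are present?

The amide motif appears at heavy-atom positions 2, 7 in the SMILES.
Other groups present: 1 hydroxyl, 1 primary amine.
Amide count: 2.

2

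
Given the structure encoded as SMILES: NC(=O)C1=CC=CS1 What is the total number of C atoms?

Count every carbon token in the SMILES (each C, including those in ring-closure positions and inside branches).
Carbon count: 5.

5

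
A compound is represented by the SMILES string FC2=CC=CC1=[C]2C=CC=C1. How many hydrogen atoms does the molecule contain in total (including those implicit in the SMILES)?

Walk through each heavy atom and fill implicit hydrogens from standard valence (C 4, N 3, O 2, S 2, halogen 1):
  atom 1: F (halogen, monovalent) → 0 H
  atom 2: C, bond orders sum to 4 (valence 4) → 0 H
  atom 3: C, bond orders sum to 3 (valence 4) → 1 H
  atom 4: C, bond orders sum to 3 (valence 4) → 1 H
  atom 5: C, bond orders sum to 3 (valence 4) → 1 H
  atom 6: C, bond orders sum to 4 (valence 4) → 0 H
  atom 7: C with explicit H count 0
  atom 8: C, bond orders sum to 3 (valence 4) → 1 H
  atom 9: C, bond orders sum to 3 (valence 4) → 1 H
  atom 10: C, bond orders sum to 3 (valence 4) → 1 H
  atom 11: C, bond orders sum to 3 (valence 4) → 1 H
Total hydrogens: 7.

7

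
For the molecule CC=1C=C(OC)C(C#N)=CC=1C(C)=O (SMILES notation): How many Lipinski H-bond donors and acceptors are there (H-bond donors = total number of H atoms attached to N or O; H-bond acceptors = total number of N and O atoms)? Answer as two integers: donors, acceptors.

Donors: find every N or O and count the H atoms it carries.
  atom 5 (O): bond orders sum to 2 → 0 H
  atom 9 (N): bond orders sum to 3 → 0 H
  atom 14 (O): bond orders sum to 2 → 0 H
Lipinski HBD = 0.
Acceptors: N atoms = 1, O atoms = 2 → HBA = 3.

0, 3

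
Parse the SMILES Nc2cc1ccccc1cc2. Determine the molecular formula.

Walk through each heavy atom and fill implicit hydrogens from standard valence (C 4, N 3, O 2, S 2, halogen 1); for lowercase aromatic atoms, an aromatic c carries 1 H when it has two neighbours and 0 H with three, and aromatic n carries 0 H:
  atom 1: N, bond orders sum to 1 (valence 3) → 2 H
  atom 2: aromatic c, 3 neighbours → 0 H
  atom 3: aromatic c, 2 neighbours → 1 H
  atom 4: aromatic c, 3 neighbours → 0 H
  atom 5: aromatic c, 2 neighbours → 1 H
  atom 6: aromatic c, 2 neighbours → 1 H
  atom 7: aromatic c, 2 neighbours → 1 H
  atom 8: aromatic c, 2 neighbours → 1 H
  atom 9: aromatic c, 3 neighbours → 0 H
  atom 10: aromatic c, 2 neighbours → 1 H
  atom 11: aromatic c, 2 neighbours → 1 H
Totals → C:10, H:9, N:1.

C10H9N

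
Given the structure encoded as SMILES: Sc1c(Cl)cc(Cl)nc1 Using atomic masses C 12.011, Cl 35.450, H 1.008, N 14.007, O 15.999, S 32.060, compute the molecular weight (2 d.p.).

First, the molecular formula is C5H3Cl2NS (counting implicit H from valence).
  C: 5 × 12.011 = 60.055
  Cl: 2 × 35.450 = 70.900
  H: 3 × 1.008 = 3.024
  N: 1 × 14.007 = 14.007
  S: 1 × 32.060 = 32.060
Sum: 5×12.011 + 2×35.450 + 3×1.008 + 1×14.007 + 1×32.060 = 180.046 → 180.05 g/mol.

180.05 g/mol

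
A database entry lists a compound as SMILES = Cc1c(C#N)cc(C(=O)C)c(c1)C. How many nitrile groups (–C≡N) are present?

1

The nitrile motif appears at heavy-atom position 4 in the SMILES.
Other groups present: 1 ketone.
Nitrile count: 1.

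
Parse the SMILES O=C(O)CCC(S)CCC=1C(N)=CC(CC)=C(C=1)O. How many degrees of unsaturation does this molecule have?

Degree of unsaturation = (number of rings) + (number of π bonds).
Ring closures in the SMILES: 1.
π bonds: 4 double bonds (each 1 DoU) → 4 DoU from unsaturation.
Total DoU = 1 + 4 = 5.

5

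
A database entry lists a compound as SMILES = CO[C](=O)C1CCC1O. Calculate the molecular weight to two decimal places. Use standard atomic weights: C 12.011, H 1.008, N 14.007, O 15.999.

First, the molecular formula is C6H10O3 (counting implicit H from valence).
  C: 6 × 12.011 = 72.066
  H: 10 × 1.008 = 10.080
  O: 3 × 15.999 = 47.997
Sum: 6×12.011 + 10×1.008 + 3×15.999 = 130.143 → 130.14 g/mol.

130.14 g/mol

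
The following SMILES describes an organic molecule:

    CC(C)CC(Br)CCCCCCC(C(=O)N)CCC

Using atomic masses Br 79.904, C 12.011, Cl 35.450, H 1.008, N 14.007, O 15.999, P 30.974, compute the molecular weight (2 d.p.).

334.34 g/mol

First, the molecular formula is C16H32BrNO (counting implicit H from valence).
  Br: 1 × 79.904 = 79.904
  C: 16 × 12.011 = 192.176
  H: 32 × 1.008 = 32.256
  N: 1 × 14.007 = 14.007
  O: 1 × 15.999 = 15.999
Sum: 1×79.904 + 16×12.011 + 32×1.008 + 1×14.007 + 1×15.999 = 334.342 → 334.34 g/mol.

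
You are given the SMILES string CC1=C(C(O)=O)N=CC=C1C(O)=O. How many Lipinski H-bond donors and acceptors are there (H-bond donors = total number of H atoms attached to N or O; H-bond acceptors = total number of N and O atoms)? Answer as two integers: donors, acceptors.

Donors: find every N or O and count the H atoms it carries.
  atom 5 (O): bond orders sum to 1 → 1 H
  atom 6 (O): bond orders sum to 2 → 0 H
  atom 7 (N): bond orders sum to 3 → 0 H
  atom 12 (O): bond orders sum to 1 → 1 H
  atom 13 (O): bond orders sum to 2 → 0 H
Lipinski HBD = 2.
Acceptors: N atoms = 1, O atoms = 4 → HBA = 5.

2, 5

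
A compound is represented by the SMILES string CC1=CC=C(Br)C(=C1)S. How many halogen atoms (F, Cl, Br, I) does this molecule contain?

1

Halogen atoms appear at heavy-atom position 6 (1×Br).
Other groups present: 1 thiol.
Halogen count: 1.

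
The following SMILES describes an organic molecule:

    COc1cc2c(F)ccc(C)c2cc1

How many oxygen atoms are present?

1

Scan the SMILES for O atoms (remember two-letter symbols like Cl and Br are single atoms).
Oxygen count: 1.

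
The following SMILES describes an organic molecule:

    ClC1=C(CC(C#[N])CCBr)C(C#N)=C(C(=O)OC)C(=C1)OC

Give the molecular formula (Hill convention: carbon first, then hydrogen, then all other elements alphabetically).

C15H14BrClN2O3

Walk through each heavy atom and fill implicit hydrogens from standard valence (C 4, N 3, O 2, S 2, halogen 1):
  atom 1: Cl (halogen, monovalent) → 0 H
  atom 2: C, bond orders sum to 4 (valence 4) → 0 H
  atom 3: C, bond orders sum to 4 (valence 4) → 0 H
  atom 4: C, bond orders sum to 2 (valence 4) → 2 H
  atom 5: C, bond orders sum to 3 (valence 4) → 1 H
  atom 6: C, bond orders sum to 4 (valence 4) → 0 H
  atom 7: N with explicit H count 0
  atom 8: C, bond orders sum to 2 (valence 4) → 2 H
  atom 9: C, bond orders sum to 2 (valence 4) → 2 H
  atom 10: Br (halogen, monovalent) → 0 H
  atom 11: C, bond orders sum to 4 (valence 4) → 0 H
  atom 12: C, bond orders sum to 4 (valence 4) → 0 H
  atom 13: N, bond orders sum to 3 (valence 3) → 0 H
  atom 14: C, bond orders sum to 4 (valence 4) → 0 H
  atom 15: C, bond orders sum to 4 (valence 4) → 0 H
  atom 16: O, bond orders sum to 2 (valence 2) → 0 H
  atom 17: O, bond orders sum to 2 (valence 2) → 0 H
  atom 18: C, bond orders sum to 1 (valence 4) → 3 H
  atom 19: C, bond orders sum to 4 (valence 4) → 0 H
  atom 20: C, bond orders sum to 3 (valence 4) → 1 H
  atom 21: O, bond orders sum to 2 (valence 2) → 0 H
  atom 22: C, bond orders sum to 1 (valence 4) → 3 H
Totals → C:15, H:14, Br:1, Cl:1, N:2, O:3.
In Hill order: C15H14BrClN2O3.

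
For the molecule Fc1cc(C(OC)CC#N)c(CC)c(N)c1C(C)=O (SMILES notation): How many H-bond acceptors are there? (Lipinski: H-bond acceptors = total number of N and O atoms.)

N atoms: 2; O atoms: 2.
Lipinski HBA = 2 + 2 = 4.

4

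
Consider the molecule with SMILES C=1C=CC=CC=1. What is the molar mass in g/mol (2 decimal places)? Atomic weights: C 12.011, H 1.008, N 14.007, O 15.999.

78.11 g/mol

First, the molecular formula is C6H6 (counting implicit H from valence).
  C: 6 × 12.011 = 72.066
  H: 6 × 1.008 = 6.048
Sum: 6×12.011 + 6×1.008 = 78.114 → 78.11 g/mol.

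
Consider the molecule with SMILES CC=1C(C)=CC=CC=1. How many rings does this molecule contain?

In SMILES, each pair of matching ring-closure digits denotes one ring-closing bond; the number of such bonds equals the number of independent rings.
Ring-closure bonds here: 1.

1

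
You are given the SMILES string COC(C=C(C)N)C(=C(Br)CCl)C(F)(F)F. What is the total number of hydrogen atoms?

Walk through each heavy atom and fill implicit hydrogens from standard valence (C 4, N 3, O 2, S 2, halogen 1):
  atom 1: C, bond orders sum to 1 (valence 4) → 3 H
  atom 2: O, bond orders sum to 2 (valence 2) → 0 H
  atom 3: C, bond orders sum to 3 (valence 4) → 1 H
  atom 4: C, bond orders sum to 3 (valence 4) → 1 H
  atom 5: C, bond orders sum to 4 (valence 4) → 0 H
  atom 6: C, bond orders sum to 1 (valence 4) → 3 H
  atom 7: N, bond orders sum to 1 (valence 3) → 2 H
  atom 8: C, bond orders sum to 4 (valence 4) → 0 H
  atom 9: C, bond orders sum to 4 (valence 4) → 0 H
  atom 10: Br (halogen, monovalent) → 0 H
  atom 11: C, bond orders sum to 2 (valence 4) → 2 H
  atom 12: Cl (halogen, monovalent) → 0 H
  atom 13: C, bond orders sum to 4 (valence 4) → 0 H
  atom 14: F (halogen, monovalent) → 0 H
  atom 15: F (halogen, monovalent) → 0 H
  atom 16: F (halogen, monovalent) → 0 H
Total hydrogens: 12.

12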